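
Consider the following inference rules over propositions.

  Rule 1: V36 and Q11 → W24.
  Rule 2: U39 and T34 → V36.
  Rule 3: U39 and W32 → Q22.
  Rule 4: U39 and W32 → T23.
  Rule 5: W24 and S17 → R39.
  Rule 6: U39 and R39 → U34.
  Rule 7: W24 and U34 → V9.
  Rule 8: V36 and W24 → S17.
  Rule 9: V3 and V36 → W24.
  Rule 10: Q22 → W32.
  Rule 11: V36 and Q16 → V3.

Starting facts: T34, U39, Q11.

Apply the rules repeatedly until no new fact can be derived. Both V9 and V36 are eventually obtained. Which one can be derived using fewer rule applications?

V36: From U39 and T34, Rule 2 gives V36. [1 rule application]
V9: U39 and T34 hold, so V36 follows (Rule 2). From V36 and Q11, Rule 1 gives W24. From V36 and W24, Rule 8 gives S17. W24 and S17 hold, so R39 follows (Rule 5). From U39 and R39, Rule 6 gives U34. W24 and U34 hold, so V9 follows (Rule 7). [6 rule applications]
V36 needs fewer.

V36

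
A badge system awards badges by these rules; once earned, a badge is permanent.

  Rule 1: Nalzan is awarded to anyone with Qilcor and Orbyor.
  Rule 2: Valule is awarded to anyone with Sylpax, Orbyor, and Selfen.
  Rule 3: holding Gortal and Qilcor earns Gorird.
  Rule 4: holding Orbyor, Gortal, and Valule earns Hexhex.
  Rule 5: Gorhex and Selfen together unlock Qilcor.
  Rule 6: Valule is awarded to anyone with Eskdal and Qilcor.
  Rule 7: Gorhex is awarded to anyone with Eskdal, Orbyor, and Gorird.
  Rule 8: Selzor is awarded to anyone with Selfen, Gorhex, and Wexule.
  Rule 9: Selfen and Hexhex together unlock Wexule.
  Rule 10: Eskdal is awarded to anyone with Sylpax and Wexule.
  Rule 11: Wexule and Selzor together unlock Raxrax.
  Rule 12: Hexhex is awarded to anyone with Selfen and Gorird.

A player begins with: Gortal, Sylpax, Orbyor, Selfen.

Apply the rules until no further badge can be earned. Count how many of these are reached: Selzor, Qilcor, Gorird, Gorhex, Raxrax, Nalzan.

Selzor would need Selfen, Gorhex, and Wexule (Rule 8), but Gorhex is never earned.
Qilcor would need Gorhex and Selfen (Rule 5), but Gorhex is never earned.
Gorird would need Gortal and Qilcor (Rule 3), but Qilcor is never earned.
Gorhex would need Eskdal, Orbyor, and Gorird (Rule 7), but Gorird is never earned.
Raxrax would need Wexule and Selzor (Rule 11), but Selzor is never earned.
Nalzan would need Qilcor and Orbyor (Rule 1), but Qilcor is never earned.
None of the 6 are reached.

0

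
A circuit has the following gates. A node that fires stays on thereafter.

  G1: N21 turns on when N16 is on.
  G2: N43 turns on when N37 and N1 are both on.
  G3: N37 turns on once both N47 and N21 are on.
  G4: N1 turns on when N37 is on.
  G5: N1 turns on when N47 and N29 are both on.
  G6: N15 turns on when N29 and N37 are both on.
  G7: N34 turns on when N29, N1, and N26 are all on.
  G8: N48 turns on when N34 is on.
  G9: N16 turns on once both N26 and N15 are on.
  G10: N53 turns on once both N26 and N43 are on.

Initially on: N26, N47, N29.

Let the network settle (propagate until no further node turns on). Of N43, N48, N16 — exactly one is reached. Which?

G5: N47 and N29 on → N1 on.
N29, N1, and N26 are on, so N34 turns on (G7).
G8: N34 on → N48 on.
N43 would need N37 and N1 (G2), but N37 never turns on. N16 would need N26 and N15 (G9), but N15 never turns on.

N48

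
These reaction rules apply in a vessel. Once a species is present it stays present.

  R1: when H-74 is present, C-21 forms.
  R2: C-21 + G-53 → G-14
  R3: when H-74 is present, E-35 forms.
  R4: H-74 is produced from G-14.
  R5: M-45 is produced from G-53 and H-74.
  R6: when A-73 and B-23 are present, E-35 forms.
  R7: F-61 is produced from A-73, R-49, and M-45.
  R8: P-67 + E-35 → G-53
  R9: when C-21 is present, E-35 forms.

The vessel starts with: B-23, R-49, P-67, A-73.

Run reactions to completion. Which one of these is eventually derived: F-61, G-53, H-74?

A-73 and B-23 present → E-35 forms (R6).
P-67 and E-35 present → G-53 forms (R8).
H-74 would need G-14 (R4), but G-14 never forms. F-61 would need A-73, R-49, and M-45 (R7), but M-45 never forms.

G-53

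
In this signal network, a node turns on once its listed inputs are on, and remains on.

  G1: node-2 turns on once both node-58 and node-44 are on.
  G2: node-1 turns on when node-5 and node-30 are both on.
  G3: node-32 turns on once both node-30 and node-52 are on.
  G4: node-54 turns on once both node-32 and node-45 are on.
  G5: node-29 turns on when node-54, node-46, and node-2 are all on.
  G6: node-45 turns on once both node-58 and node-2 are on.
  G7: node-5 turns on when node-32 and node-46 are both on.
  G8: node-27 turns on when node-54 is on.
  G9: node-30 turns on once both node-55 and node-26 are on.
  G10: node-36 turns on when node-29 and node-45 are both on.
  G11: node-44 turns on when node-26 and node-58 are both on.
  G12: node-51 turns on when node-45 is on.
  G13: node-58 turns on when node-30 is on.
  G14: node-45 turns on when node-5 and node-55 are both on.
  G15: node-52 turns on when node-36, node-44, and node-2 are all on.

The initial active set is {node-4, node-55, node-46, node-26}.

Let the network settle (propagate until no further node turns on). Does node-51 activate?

G9: node-55 and node-26 on → node-30 on.
G13: node-30 on → node-58 on.
G11: node-26 and node-58 on → node-44 on.
node-58 and node-44 are on, so node-2 turns on (G1).
G6: node-58 and node-2 on → node-45 on.
node-45 is on, so node-51 turns on (G12).

Yes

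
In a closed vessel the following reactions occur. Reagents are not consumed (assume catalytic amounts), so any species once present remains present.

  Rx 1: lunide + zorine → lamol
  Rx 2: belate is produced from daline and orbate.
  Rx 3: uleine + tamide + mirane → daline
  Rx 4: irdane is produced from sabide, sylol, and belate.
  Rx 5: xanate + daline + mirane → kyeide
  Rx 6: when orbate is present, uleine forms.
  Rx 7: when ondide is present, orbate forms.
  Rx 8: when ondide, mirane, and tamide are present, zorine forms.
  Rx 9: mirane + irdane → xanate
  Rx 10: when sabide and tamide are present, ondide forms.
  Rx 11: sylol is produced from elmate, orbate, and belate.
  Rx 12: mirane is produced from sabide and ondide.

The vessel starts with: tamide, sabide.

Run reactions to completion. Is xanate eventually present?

xanate would need mirane and irdane (Rx 9), but irdane never forms.

No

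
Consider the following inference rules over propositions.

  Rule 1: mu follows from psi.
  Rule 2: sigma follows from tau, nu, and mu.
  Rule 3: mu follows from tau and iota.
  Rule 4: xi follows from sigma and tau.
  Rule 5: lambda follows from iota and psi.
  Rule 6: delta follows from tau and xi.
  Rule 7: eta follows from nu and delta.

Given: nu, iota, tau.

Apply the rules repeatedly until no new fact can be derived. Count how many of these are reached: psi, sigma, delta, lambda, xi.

3

From tau and iota, Rule 3 gives mu.
tau, nu, and mu hold, so sigma follows (Rule 2).
From sigma and tau, Rule 4 gives xi.
From tau and xi, Rule 6 gives delta.
No rule produces psi, and it is not given.
sigma: reached.
delta: reached.
lambda would need iota and psi (Rule 5), but psi is never established.
xi: reached.
Reached: sigma, delta, and xi — 3 of the 5.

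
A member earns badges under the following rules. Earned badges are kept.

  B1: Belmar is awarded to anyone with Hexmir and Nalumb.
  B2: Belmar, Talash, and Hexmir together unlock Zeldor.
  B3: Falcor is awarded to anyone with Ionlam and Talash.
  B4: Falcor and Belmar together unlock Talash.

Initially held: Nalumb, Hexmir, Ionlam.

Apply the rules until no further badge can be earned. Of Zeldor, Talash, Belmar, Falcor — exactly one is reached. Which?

Belmar

With Hexmir and Nalumb, Belmar is earned (B1).
Talash would need Falcor and Belmar (B4), but Falcor is never earned. Zeldor would need Belmar, Talash, and Hexmir (B2), but Talash is never earned. Falcor would need Ionlam and Talash (B3), but Talash is never earned.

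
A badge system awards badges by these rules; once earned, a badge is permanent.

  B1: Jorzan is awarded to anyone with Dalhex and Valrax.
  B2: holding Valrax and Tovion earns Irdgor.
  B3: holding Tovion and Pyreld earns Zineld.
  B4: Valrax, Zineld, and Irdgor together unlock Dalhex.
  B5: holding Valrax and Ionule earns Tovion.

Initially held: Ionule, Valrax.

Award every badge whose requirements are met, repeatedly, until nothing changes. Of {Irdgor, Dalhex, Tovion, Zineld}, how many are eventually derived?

2

With Valrax and Ionule, Tovion is earned (B5).
With Valrax and Tovion, Irdgor is earned (B2).
Irdgor: reached.
Dalhex would need Valrax, Zineld, and Irdgor (B4), but Zineld is never earned.
Tovion: reached.
Zineld would need Tovion and Pyreld (B3), but Pyreld is never earned.
Reached: Irdgor and Tovion — 2 of the 4.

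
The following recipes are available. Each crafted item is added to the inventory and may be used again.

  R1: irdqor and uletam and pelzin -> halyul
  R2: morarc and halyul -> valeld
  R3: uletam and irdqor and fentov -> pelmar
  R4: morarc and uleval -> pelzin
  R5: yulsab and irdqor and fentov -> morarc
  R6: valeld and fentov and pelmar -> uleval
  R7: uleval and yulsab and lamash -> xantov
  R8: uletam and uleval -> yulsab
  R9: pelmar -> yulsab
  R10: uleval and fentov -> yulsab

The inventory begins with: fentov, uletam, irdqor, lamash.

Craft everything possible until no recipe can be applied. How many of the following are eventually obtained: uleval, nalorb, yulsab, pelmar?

2

Using R3, uletam, irdqor, and fentov make pelmar.
pelmar -> yulsab (R9).
uleval would need valeld, fentov, and pelmar (R6), but valeld is never obtained.
No rule produces nalorb, and it is not given.
yulsab: reached.
pelmar: reached.
Reached: yulsab and pelmar — 2 of the 4.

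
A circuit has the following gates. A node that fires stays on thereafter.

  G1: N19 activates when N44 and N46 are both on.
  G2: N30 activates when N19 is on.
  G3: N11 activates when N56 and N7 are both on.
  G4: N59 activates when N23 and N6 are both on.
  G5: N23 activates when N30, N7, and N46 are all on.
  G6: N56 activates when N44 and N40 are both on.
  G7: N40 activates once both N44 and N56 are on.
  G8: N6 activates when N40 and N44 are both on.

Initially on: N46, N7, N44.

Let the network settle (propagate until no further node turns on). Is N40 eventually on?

N40 would need N44 and N56 (G7), but N56 never turns on.

No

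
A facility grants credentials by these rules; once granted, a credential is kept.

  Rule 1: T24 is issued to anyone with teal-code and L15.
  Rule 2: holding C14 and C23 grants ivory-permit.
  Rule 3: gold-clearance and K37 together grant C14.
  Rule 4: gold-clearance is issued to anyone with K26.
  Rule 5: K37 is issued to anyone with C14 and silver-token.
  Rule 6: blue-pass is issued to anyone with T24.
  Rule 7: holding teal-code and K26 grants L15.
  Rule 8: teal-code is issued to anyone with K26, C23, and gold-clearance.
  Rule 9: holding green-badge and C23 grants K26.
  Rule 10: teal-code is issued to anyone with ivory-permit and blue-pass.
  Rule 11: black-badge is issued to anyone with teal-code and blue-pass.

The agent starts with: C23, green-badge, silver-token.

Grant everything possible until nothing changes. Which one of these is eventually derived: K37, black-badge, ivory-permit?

black-badge

Holding green-badge and C23 grants K26 (Rule 9).
Holding K26 grants gold-clearance (Rule 4).
Holding K26, C23, and gold-clearance grants teal-code (Rule 8).
Holding teal-code and K26 grants L15 (Rule 7).
Holding teal-code and L15 grants T24 (Rule 1).
Holding T24 grants blue-pass (Rule 6).
Holding teal-code and blue-pass grants black-badge (Rule 11).
K37 would need C14 and silver-token (Rule 5), but C14 is never granted. ivory-permit would need C14 and C23 (Rule 2), but C14 is never granted.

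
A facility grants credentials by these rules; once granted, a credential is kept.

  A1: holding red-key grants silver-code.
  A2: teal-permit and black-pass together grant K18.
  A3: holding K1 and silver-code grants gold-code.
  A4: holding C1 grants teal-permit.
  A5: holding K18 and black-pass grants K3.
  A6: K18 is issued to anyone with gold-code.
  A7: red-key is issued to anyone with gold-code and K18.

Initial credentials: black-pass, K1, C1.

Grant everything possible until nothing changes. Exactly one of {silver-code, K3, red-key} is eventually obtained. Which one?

Holding C1 grants teal-permit (A4).
Holding teal-permit and black-pass grants K18 (A2).
Holding K18 and black-pass grants K3 (A5).
red-key would need gold-code and K18 (A7), but gold-code is never granted. silver-code would need red-key (A1), but red-key is never granted.

K3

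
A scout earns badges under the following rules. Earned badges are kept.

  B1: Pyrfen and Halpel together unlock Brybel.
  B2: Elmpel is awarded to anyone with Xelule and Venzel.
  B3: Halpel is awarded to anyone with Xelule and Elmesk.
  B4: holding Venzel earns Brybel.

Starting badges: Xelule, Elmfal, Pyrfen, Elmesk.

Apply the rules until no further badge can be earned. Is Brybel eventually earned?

With Xelule and Elmesk, Halpel is earned (B3).
With Pyrfen and Halpel, Brybel is earned (B1).

Yes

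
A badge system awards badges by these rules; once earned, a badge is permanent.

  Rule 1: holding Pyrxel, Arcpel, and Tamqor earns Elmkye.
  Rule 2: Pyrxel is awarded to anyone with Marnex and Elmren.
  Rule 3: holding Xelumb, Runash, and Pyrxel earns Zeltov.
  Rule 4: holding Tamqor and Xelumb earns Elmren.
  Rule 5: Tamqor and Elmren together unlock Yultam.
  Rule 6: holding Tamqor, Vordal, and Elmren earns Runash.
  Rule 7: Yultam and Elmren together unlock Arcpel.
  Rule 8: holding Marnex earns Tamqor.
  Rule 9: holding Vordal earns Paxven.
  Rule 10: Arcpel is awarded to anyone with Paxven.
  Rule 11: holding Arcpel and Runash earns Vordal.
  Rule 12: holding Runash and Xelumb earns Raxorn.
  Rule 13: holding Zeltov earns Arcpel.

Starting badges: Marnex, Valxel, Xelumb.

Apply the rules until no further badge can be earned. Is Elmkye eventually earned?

Yes

With Marnex, Tamqor is earned (Rule 8).
With Tamqor and Xelumb, Elmren is earned (Rule 4).
With Tamqor and Elmren, Yultam is earned (Rule 5).
With Marnex and Elmren, Pyrxel is earned (Rule 2).
With Yultam and Elmren, Arcpel is earned (Rule 7).
With Pyrxel, Arcpel, and Tamqor, Elmkye is earned (Rule 1).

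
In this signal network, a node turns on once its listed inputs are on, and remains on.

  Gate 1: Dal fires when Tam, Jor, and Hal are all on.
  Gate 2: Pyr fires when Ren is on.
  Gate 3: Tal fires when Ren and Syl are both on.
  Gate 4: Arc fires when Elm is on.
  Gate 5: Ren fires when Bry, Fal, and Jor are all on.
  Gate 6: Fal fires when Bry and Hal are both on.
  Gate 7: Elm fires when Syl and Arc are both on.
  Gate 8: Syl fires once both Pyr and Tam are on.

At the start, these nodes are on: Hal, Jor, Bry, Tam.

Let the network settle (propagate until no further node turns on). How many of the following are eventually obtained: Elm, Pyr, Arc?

Gate 6: Bry and Hal on → Fal on.
Bry, Fal, and Jor are on, so Ren fires (Gate 5).
Ren is on, so Pyr fires (Gate 2).
Elm would need Syl and Arc (Gate 7), but Arc never turns on.
Pyr: reached.
Arc would need Elm (Gate 4), but Elm never turns on.
Reached: Pyr — 1 of the 3.

1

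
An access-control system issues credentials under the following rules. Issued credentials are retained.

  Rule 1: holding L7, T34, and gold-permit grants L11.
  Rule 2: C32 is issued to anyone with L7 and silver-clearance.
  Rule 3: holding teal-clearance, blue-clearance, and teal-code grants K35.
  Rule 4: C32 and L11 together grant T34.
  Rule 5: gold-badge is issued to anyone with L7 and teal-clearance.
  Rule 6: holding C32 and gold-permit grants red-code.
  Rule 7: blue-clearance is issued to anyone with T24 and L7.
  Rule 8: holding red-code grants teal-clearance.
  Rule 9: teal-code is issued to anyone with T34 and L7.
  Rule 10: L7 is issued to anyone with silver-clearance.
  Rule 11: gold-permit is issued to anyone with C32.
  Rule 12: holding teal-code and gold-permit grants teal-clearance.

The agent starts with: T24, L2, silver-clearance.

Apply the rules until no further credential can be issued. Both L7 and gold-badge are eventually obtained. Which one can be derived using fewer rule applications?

L7: Holding silver-clearance grants L7 (Rule 10). [1 rule application]
gold-badge: Holding silver-clearance grants L7 (Rule 10). Holding L7 and silver-clearance grants C32 (Rule 2). Holding C32 grants gold-permit (Rule 11). Holding C32 and gold-permit grants red-code (Rule 6). Holding red-code grants teal-clearance (Rule 8). Holding L7 and teal-clearance grants gold-badge (Rule 5). [6 rule applications]
L7 needs fewer.

L7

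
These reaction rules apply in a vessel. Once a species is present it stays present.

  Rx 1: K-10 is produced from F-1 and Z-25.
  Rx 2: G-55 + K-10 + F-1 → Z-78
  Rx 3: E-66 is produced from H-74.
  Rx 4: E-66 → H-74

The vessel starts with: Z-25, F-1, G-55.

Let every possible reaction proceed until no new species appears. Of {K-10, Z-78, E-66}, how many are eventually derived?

F-1 and Z-25 present → K-10 forms (Rx 1).
G-55, K-10, and F-1 present → Z-78 forms (Rx 2).
K-10: reached.
Z-78: reached.
E-66 would need H-74 (Rx 3), but H-74 never forms.
Reached: K-10 and Z-78 — 2 of the 3.

2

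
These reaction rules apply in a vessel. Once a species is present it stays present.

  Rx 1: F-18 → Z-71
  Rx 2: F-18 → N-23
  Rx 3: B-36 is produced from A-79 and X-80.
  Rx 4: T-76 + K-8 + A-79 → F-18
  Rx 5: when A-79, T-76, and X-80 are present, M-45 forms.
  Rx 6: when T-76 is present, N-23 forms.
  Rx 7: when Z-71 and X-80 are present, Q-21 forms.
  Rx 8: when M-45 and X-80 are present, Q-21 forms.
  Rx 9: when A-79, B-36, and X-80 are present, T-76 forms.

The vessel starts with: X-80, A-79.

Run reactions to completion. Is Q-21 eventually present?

Yes

A-79 and X-80 present → B-36 forms (Rx 3).
A-79, B-36, and X-80 present → T-76 forms (Rx 9).
A-79, T-76, and X-80 present → M-45 forms (Rx 5).
M-45 and X-80 present → Q-21 forms (Rx 8).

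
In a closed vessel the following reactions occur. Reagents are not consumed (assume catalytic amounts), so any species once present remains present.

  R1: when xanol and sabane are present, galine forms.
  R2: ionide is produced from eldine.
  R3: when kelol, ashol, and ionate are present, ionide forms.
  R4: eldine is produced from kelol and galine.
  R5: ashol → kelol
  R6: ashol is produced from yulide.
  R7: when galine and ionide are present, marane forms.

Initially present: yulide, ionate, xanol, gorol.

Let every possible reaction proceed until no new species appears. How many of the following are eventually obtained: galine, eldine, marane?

galine would need xanol and sabane (R1), but sabane never forms.
eldine would need kelol and galine (R4), but galine never forms.
marane would need galine and ionide (R7), but galine never forms.
None of the 3 are reached.

0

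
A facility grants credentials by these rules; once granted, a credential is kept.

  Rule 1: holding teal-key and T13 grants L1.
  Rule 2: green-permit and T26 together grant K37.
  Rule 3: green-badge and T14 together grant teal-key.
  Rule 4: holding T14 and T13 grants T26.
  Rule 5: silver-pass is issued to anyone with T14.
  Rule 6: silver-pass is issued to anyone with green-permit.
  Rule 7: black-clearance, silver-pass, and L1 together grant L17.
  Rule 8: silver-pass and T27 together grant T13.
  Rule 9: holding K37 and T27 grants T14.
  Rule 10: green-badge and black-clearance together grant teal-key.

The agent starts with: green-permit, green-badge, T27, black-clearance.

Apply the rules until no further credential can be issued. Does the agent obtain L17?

Holding green-badge and black-clearance grants teal-key (Rule 10).
Holding green-permit grants silver-pass (Rule 6).
Holding silver-pass and T27 grants T13 (Rule 8).
Holding teal-key and T13 grants L1 (Rule 1).
Holding black-clearance, silver-pass, and L1 grants L17 (Rule 7).

Yes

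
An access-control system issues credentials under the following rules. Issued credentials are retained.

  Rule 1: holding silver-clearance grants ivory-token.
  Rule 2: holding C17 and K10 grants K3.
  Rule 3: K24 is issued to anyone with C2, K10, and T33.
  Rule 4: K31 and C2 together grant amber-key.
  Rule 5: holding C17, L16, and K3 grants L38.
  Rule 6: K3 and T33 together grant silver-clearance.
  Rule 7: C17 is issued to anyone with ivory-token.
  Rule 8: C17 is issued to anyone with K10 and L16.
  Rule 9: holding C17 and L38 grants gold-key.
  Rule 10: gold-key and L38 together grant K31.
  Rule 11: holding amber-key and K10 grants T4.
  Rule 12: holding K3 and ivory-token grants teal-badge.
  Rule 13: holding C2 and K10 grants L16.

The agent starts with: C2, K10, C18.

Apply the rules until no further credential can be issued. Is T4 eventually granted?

Holding C2 and K10 grants L16 (Rule 13).
Holding K10 and L16 grants C17 (Rule 8).
Holding C17 and K10 grants K3 (Rule 2).
Holding C17, L16, and K3 grants L38 (Rule 5).
Holding C17 and L38 grants gold-key (Rule 9).
Holding gold-key and L38 grants K31 (Rule 10).
Holding K31 and C2 grants amber-key (Rule 4).
Holding amber-key and K10 grants T4 (Rule 11).

Yes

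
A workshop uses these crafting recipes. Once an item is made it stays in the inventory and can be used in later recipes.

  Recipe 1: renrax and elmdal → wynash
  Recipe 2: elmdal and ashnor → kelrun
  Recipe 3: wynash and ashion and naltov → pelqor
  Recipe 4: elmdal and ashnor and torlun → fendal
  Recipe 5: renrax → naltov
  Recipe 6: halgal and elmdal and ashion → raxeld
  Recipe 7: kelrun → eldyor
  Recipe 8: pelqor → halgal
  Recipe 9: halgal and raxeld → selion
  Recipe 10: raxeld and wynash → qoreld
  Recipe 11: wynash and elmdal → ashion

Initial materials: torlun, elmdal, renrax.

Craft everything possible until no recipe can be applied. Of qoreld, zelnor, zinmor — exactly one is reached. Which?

qoreld

renrax and elmdal → wynash (Recipe 1).
Using Recipe 5, renrax makes naltov.
wynash and elmdal → ashion (Recipe 11).
Using Recipe 3, wynash, ashion, and naltov make pelqor.
Using Recipe 8, pelqor makes halgal.
Using Recipe 6, halgal, elmdal, and ashion make raxeld.
raxeld and wynash → qoreld (Recipe 10).
No rule produces zinmor, and it is not given. No rule produces zelnor, and it is not given.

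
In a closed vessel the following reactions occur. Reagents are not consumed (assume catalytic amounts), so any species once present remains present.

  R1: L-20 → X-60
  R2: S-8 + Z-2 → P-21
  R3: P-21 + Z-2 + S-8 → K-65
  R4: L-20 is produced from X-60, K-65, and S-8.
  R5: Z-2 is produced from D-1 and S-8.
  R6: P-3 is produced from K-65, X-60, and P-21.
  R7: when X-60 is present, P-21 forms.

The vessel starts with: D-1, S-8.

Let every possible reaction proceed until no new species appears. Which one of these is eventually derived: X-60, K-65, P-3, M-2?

K-65

D-1 and S-8 present → Z-2 forms (R5).
S-8 and Z-2 present → P-21 forms (R2).
P-21, Z-2, and S-8 present → K-65 forms (R3).
No rule produces M-2, and it is not given. X-60 would need L-20 (R1), but L-20 never forms. P-3 would need K-65, X-60, and P-21 (R6), but X-60 never forms.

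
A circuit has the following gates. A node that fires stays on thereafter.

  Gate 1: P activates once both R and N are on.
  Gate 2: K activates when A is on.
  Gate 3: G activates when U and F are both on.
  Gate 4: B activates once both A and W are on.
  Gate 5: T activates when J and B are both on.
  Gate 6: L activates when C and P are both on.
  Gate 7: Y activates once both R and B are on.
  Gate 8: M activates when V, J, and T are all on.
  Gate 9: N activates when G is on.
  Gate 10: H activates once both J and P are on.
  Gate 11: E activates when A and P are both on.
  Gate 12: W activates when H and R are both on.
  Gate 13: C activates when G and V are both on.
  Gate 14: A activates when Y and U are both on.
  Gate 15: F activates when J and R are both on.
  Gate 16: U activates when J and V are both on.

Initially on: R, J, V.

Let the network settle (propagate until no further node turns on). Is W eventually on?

Yes

Gate 15: J and R on → F on.
J and V are on, so U activates (Gate 16).
Gate 3: U and F on → G on.
Gate 9: G on → N on.
Gate 1: R and N on → P on.
Gate 10: J and P on → H on.
H and R are on, so W activates (Gate 12).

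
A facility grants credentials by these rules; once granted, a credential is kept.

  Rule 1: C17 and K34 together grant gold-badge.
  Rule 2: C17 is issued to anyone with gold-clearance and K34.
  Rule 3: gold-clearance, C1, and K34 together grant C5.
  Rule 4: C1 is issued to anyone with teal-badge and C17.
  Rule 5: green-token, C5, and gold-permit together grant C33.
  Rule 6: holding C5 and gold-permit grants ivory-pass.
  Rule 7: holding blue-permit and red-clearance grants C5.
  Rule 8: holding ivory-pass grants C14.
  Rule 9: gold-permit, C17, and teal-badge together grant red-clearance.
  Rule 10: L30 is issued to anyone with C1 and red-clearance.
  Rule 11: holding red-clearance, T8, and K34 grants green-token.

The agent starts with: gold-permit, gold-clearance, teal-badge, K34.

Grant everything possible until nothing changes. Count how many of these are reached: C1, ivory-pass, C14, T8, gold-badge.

Holding gold-clearance and K34 grants C17 (Rule 2).
Holding C17 and K34 grants gold-badge (Rule 1).
Holding teal-badge and C17 grants C1 (Rule 4).
Holding gold-clearance, C1, and K34 grants C5 (Rule 3).
Holding C5 and gold-permit grants ivory-pass (Rule 6).
Holding ivory-pass grants C14 (Rule 8).
C1: reached.
ivory-pass: reached.
C14: reached.
No rule produces T8, and it is not given.
gold-badge: reached.
Reached: C1, ivory-pass, C14, and gold-badge — 4 of the 5.

4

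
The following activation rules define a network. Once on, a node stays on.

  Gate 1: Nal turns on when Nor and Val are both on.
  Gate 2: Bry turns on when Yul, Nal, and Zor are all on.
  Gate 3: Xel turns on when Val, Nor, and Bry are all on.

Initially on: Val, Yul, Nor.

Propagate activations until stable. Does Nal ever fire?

Yes

Nor and Val are on, so Nal turns on (Gate 1).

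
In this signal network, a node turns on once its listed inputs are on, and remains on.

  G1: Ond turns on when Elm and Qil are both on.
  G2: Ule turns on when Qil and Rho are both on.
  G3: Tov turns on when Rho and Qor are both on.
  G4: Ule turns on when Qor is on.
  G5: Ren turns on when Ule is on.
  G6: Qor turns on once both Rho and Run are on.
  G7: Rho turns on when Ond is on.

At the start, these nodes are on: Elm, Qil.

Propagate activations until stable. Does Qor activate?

No

Qor would need Rho and Run (G6), but Run never turns on.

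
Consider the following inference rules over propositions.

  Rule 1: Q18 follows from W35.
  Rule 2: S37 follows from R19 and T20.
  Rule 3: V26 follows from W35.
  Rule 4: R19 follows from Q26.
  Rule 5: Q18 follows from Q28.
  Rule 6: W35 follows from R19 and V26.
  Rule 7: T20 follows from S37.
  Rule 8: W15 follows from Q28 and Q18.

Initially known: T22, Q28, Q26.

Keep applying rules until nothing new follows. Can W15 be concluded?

Q28 holds, so Q18 follows (Rule 5).
Q28 and Q18 hold, so W15 follows (Rule 8).

Yes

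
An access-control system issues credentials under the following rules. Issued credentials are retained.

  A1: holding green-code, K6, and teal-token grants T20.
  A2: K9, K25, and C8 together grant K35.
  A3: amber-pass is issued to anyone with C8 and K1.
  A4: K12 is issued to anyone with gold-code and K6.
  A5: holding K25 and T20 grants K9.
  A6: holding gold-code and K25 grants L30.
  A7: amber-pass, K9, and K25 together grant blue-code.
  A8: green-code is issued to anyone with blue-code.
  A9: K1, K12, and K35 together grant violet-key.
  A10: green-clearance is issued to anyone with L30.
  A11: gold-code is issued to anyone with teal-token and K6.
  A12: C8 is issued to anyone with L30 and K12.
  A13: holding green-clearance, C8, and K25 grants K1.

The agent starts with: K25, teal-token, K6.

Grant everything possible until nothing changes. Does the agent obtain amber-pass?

Holding teal-token and K6 grants gold-code (A11).
Holding gold-code and K25 grants L30 (A6).
Holding gold-code and K6 grants K12 (A4).
Holding L30 grants green-clearance (A10).
Holding L30 and K12 grants C8 (A12).
Holding green-clearance, C8, and K25 grants K1 (A13).
Holding C8 and K1 grants amber-pass (A3).

Yes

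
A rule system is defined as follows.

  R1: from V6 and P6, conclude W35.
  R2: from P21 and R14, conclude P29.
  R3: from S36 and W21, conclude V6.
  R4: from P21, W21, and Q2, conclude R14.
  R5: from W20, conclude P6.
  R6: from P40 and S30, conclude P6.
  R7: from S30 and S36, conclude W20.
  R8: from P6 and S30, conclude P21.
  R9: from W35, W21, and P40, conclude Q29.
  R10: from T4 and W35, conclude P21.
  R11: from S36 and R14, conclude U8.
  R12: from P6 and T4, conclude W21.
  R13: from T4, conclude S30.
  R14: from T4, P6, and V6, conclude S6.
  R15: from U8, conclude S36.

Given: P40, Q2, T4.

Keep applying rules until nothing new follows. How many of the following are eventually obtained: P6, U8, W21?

2

T4 holds, so S30 follows (R13).
P40 and S30 hold, so P6 follows (R6).
From P6 and T4, R12 gives W21.
P6: reached.
U8 would need S36 and R14 (R11), but S36 is never established.
W21: reached.
Reached: P6 and W21 — 2 of the 3.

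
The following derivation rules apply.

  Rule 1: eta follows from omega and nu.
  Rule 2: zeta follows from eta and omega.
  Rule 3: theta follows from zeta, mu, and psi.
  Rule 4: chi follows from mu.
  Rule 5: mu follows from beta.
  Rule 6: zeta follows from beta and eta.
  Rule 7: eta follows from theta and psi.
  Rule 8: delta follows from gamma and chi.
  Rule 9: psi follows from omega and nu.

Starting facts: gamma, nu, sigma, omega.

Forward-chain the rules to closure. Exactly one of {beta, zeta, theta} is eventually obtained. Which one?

zeta

From omega and nu, Rule 1 gives eta.
From eta and omega, Rule 2 gives zeta.
theta would need zeta, mu, and psi (Rule 3), but mu is never established. No rule produces beta, and it is not given.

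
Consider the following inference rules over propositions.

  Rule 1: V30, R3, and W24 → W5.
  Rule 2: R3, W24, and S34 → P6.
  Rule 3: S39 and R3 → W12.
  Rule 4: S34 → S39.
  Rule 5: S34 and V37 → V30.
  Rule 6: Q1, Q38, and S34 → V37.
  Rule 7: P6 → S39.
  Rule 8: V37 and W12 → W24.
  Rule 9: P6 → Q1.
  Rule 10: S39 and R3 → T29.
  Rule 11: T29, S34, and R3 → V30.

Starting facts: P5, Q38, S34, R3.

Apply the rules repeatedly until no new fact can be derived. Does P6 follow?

P6 would need R3, W24, and S34 (Rule 2), but W24 is never established.

No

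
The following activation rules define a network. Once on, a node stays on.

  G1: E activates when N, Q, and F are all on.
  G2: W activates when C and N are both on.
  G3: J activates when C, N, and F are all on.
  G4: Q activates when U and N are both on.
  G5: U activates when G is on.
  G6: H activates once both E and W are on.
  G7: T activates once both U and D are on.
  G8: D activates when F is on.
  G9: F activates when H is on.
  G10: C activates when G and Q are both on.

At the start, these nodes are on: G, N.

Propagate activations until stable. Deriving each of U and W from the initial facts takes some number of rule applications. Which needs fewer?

U: G5: G on → U on. [1 rule application]
W: G is on, so U activates (G5). G4: U and N on → Q on. G and Q are on, so C activates (G10). C and N are on, so W activates (G2). [4 rule applications]
U needs fewer.

U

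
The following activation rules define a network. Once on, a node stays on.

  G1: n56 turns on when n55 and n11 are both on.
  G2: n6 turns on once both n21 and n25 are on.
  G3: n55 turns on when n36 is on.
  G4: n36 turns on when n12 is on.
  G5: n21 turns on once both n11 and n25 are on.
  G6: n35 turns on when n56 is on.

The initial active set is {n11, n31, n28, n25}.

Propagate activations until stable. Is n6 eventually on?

G5: n11 and n25 on → n21 on.
n21 and n25 are on, so n6 turns on (G2).

Yes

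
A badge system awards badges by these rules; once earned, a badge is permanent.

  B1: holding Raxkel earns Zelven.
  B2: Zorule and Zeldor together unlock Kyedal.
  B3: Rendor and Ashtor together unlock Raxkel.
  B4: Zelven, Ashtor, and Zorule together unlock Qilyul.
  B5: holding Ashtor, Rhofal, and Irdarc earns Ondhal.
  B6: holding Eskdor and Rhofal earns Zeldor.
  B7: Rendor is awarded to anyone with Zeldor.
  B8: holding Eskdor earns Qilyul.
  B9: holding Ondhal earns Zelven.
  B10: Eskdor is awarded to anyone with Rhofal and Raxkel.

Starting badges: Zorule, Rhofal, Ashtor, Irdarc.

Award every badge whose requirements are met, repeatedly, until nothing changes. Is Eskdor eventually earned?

Eskdor would need Rhofal and Raxkel (B10), but Raxkel is never earned.

No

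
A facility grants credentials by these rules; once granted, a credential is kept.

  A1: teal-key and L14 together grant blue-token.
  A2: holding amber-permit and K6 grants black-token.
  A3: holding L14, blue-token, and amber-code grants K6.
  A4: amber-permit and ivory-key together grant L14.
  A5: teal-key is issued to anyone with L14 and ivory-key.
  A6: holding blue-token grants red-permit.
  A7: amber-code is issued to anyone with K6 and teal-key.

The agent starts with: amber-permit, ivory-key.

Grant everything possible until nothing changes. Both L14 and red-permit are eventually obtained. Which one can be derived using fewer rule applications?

L14

L14: Holding amber-permit and ivory-key grants L14 (A4). [1 rule application]
red-permit: Holding amber-permit and ivory-key grants L14 (A4). Holding L14 and ivory-key grants teal-key (A5). Holding teal-key and L14 grants blue-token (A1). Holding blue-token grants red-permit (A6). [4 rule applications]
L14 needs fewer.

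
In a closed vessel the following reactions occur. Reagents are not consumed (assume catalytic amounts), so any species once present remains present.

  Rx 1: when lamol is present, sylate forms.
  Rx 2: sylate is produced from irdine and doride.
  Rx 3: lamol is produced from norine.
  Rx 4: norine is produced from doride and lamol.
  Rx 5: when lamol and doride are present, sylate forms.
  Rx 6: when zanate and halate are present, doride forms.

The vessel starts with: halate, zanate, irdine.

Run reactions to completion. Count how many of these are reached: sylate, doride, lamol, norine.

zanate and halate present → doride forms (Rx 6).
irdine and doride present → sylate forms (Rx 2).
sylate: reached.
doride: reached.
lamol would need norine (Rx 3), but norine never forms.
norine would need doride and lamol (Rx 4), but lamol never forms.
Reached: sylate and doride — 2 of the 4.

2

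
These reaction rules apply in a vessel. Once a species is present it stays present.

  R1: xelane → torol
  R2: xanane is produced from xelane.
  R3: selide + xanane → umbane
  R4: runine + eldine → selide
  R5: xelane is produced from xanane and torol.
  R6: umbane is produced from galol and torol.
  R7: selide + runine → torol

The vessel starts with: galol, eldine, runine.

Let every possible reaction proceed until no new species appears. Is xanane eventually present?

No

xanane would need xelane (R2), but xelane never forms.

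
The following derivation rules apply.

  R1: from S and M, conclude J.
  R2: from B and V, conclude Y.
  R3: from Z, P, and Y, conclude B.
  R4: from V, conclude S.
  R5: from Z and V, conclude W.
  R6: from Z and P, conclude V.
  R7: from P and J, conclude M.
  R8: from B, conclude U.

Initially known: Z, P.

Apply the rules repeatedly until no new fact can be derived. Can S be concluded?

Z and P hold, so V follows (R6).
From V, R4 gives S.

Yes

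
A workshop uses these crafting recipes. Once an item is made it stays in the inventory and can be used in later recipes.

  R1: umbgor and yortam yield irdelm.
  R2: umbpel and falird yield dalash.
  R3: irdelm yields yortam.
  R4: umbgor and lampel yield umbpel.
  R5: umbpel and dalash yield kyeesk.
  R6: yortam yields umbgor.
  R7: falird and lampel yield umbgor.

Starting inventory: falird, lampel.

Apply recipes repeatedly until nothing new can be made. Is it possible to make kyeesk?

Using R7, falird and lampel make umbgor.
Using R4, umbgor and lampel make umbpel.
umbpel and falird → dalash (R2).
umbpel and dalash → kyeesk (R5).

Yes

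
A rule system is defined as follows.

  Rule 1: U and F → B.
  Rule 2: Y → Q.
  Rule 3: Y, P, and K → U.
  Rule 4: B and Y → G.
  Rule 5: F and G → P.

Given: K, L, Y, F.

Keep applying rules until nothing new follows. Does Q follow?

From Y, Rule 2 gives Q.

Yes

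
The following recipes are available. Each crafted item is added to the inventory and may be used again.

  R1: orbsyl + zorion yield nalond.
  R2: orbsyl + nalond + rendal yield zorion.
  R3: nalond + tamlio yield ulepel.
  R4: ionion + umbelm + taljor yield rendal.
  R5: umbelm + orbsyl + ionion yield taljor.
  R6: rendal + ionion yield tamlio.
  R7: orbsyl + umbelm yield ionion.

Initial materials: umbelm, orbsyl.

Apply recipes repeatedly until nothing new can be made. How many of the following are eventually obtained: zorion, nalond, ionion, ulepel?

1

orbsyl + umbelm → ionion (R7).
zorion would need orbsyl, nalond, and rendal (R2), but nalond is never obtained.
nalond would need orbsyl and zorion (R1), but zorion is never obtained.
ionion: reached.
ulepel would need nalond and tamlio (R3), but nalond is never obtained.
Reached: ionion — 1 of the 4.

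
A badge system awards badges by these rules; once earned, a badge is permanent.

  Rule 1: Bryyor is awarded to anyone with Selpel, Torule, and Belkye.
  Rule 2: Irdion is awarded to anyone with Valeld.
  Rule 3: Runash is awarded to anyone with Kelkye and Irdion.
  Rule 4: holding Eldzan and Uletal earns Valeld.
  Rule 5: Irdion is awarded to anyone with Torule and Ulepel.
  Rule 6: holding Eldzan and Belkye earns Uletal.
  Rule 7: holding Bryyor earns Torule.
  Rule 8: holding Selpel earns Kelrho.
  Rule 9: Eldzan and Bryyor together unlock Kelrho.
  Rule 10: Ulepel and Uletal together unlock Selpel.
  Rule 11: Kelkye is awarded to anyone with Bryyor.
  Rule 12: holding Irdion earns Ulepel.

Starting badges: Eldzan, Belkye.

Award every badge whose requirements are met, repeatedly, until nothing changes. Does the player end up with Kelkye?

Kelkye would need Bryyor (Rule 11), but Bryyor is never earned.

No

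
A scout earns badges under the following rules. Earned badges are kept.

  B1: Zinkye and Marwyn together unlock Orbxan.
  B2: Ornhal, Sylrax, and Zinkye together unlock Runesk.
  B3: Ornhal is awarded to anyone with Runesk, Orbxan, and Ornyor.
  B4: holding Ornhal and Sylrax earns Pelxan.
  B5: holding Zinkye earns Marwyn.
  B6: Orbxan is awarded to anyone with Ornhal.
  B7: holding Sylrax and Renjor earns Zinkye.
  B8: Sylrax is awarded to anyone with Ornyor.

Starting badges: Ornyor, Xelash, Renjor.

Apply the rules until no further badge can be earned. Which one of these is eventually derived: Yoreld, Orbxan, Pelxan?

With Ornyor, Sylrax is earned (B8).
With Sylrax and Renjor, Zinkye is earned (B7).
With Zinkye, Marwyn is earned (B5).
With Zinkye and Marwyn, Orbxan is earned (B1).
No rule produces Yoreld, and it is not given. Pelxan would need Ornhal and Sylrax (B4), but Ornhal is never earned.

Orbxan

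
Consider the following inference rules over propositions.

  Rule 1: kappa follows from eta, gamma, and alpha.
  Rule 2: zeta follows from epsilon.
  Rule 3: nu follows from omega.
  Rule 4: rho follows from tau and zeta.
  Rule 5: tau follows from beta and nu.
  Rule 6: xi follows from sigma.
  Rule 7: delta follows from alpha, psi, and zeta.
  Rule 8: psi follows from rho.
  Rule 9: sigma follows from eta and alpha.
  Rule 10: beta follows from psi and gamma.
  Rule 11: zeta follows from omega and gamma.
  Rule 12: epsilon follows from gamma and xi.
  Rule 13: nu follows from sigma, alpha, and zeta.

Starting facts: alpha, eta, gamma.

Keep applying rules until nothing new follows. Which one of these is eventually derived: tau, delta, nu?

nu

eta and alpha hold, so sigma follows (Rule 9).
From sigma, Rule 6 gives xi.
From gamma and xi, Rule 12 gives epsilon.
From epsilon, Rule 2 gives zeta.
From sigma, alpha, and zeta, Rule 13 gives nu.
tau would need beta and nu (Rule 5), but beta is never established. delta would need alpha, psi, and zeta (Rule 7), but psi is never established.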